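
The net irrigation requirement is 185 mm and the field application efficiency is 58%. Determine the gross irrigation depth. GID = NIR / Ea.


Ea = 58% = 0.58
GID = NIR / Ea = 185 / 0.58 = 318.9655 mm

318.9655 mm


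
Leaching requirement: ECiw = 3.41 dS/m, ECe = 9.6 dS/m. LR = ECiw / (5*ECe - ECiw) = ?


LR = ECiw / (5*ECe - ECiw)
LR = 3.41 / (5*9.6 - 3.41)
LR = 3.41 / 44.5900

0.0765


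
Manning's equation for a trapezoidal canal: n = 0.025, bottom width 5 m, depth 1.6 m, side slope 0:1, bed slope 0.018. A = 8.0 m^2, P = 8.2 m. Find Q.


R = A/P = 8.0/8.2 = 0.975610
Q = (1/0.025) * 8.0 * 0.975610^(2/3) * 0.018^0.5

42.2316 m^3/s


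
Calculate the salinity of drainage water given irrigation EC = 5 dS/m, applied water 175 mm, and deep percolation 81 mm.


EC_dw = EC_iw * D_iw / D_dw
EC_dw = 5 * 175 / 81
EC_dw = 875 / 81

10.8025 dS/m


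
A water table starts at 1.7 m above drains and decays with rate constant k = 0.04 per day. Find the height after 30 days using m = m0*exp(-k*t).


m = m0 * exp(-k*t)
m = 1.7 * exp(-0.04 * 30)
m = 1.7 * exp(-1.2000)

0.5120 m


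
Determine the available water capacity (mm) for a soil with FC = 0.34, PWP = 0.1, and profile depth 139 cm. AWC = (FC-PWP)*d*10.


AWC = (FC - PWP) * d * 10
AWC = (0.34 - 0.1) * 139 * 10
AWC = 0.2400 * 139 * 10

333.6000 mm


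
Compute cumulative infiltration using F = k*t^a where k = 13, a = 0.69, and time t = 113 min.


F = k * t^a = 13 * 113^0.69
F = 13 * 26.099016

339.2872 mm


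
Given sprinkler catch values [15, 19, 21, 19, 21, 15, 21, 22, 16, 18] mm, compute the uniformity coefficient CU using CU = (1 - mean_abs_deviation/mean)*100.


mean = 18.700000 mm
MAD = 2.160000 mm
CU = (1 - 2.160000/18.700000)*100

88.4492 %


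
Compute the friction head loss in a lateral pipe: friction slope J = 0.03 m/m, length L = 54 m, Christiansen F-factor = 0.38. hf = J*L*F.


hf = J * L * F = 0.03 * 54 * 0.38 = 0.6156 m

0.6156 m


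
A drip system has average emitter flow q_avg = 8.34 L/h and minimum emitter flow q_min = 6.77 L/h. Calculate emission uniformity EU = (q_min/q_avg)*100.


EU = (q_min/q_avg)*100 = (6.77/8.34)*100 = 81.1751%

81.1751 %


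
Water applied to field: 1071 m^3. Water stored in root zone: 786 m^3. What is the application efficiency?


Ea = V_root / V_field * 100 = 786 / 1071 * 100 = 73.3894%

73.3894 %


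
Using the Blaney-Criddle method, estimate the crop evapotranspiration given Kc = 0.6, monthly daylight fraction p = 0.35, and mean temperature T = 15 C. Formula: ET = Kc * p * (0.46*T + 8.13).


ET = Kc * p * (0.46*T + 8.13)
ET = 0.6 * 0.35 * (0.46*15 + 8.13)
ET = 0.6 * 0.35 * 15.0300

3.1563 mm/day


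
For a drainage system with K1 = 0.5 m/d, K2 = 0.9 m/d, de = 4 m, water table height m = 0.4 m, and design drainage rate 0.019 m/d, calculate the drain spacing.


S^2 = 8*K2*de*m/q + 4*K1*m^2/q
S^2 = 8*0.9*4*0.4/0.019 + 4*0.5*0.4^2/0.019
S = sqrt(623.1579)

24.9631 m


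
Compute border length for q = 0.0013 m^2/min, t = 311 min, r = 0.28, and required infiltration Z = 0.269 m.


L = q*t/((1+r)*Z)
L = 0.0013*311/((1+0.28)*0.269)
L = 0.4043/0.34432

1.1742 m


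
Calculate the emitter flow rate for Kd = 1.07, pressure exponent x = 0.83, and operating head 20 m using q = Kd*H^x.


q = Kd * H^x = 1.07 * 20^0.83 = 1.07 * 12.018628

12.8599 L/h


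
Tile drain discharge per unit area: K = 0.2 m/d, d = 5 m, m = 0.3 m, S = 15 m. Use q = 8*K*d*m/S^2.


q = 8*K*d*m/S^2
q = 8*0.2*5*0.3/15^2
q = 2.4000 / 225

0.0107 m/d


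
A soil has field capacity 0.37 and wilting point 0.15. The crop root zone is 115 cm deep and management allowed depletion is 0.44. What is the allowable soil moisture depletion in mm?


SMD = (FC - PWP) * d * MAD * 10
SMD = (0.37 - 0.15) * 115 * 0.44 * 10
SMD = 0.2200 * 115 * 0.44 * 10

111.3200 mm


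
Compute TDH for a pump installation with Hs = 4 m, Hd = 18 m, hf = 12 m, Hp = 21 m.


TDH = Hs + Hd + hf + Hp = 4 + 18 + 12 + 21 = 55

55 m


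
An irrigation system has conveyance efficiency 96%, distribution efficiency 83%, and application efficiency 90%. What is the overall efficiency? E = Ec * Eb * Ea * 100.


Ec = 0.96, Eb = 0.83, Ea = 0.9
E = 0.96 * 0.83 * 0.9 * 100 = 71.7120%

71.7120 %


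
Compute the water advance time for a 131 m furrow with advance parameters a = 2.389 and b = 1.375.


t = (L/a)^(1/b)
t = (131/2.389)^(1/1.375)
t = 54.834659^(1/1.375)

18.3979 min


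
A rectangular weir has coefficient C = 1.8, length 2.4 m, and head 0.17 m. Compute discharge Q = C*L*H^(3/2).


Q = C * L * H^(3/2) = 1.8 * 2.4 * 0.17^1.5 = 1.8 * 2.4 * 0.070093

0.3028 m^3/s


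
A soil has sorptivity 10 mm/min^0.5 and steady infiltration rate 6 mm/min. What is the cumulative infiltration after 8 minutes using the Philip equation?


F = S*sqrt(t) + A*t
F = 10*sqrt(8) + 6*8
F = 10*2.828427 + 48

76.2843 mm


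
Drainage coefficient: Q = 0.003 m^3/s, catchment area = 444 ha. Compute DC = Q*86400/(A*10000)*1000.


DC = Q * 86400 / (A * 10000) * 1000
DC = 0.003 * 86400 / (444 * 10000) * 1000
DC = 259200.0000 / 4440000

0.0584 mm/day


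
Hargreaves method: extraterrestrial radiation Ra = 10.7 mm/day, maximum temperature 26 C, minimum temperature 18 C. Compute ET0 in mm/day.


Tmean = (Tmax + Tmin)/2 = (26 + 18)/2 = 22.0
ET0 = 0.0023 * 10.7 * (22.0 + 17.8) * sqrt(26 - 18)
ET0 = 0.0023 * 10.7 * 39.8 * 2.828427

2.7704 mm/day


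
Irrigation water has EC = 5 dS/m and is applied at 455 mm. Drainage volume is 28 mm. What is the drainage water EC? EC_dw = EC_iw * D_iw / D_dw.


EC_dw = EC_iw * D_iw / D_dw
EC_dw = 5 * 455 / 28
EC_dw = 2275 / 28

81.2500 dS/m


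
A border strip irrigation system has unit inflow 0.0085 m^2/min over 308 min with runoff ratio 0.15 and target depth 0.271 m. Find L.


L = q*t/((1+r)*Z)
L = 0.0085*308/((1+0.15)*0.271)
L = 2.618/0.31165

8.4004 m


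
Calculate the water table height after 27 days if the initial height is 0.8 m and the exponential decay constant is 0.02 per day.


m = m0 * exp(-k*t)
m = 0.8 * exp(-0.02 * 27)
m = 0.8 * exp(-0.5400)

0.4662 m


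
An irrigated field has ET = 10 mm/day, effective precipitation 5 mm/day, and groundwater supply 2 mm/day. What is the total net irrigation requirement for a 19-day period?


Daily deficit = ET - Pe - GW = 10 - 5 - 2 = 3 mm/day
NIR = 3 * 19 = 57 mm

57.0000 mm


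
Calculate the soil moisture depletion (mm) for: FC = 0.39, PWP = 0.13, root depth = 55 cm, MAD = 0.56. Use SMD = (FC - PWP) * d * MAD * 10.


SMD = (FC - PWP) * d * MAD * 10
SMD = (0.39 - 0.13) * 55 * 0.56 * 10
SMD = 0.2600 * 55 * 0.56 * 10

80.0800 mm


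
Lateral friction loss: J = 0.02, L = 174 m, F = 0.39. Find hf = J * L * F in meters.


hf = J * L * F = 0.02 * 174 * 0.39 = 1.3572 m

1.3572 m


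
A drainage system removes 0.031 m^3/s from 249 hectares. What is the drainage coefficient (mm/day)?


DC = Q * 86400 / (A * 10000) * 1000
DC = 0.031 * 86400 / (249 * 10000) * 1000
DC = 2678400.0000 / 2490000

1.0757 mm/day


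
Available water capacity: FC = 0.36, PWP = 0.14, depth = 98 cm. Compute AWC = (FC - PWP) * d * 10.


AWC = (FC - PWP) * d * 10
AWC = (0.36 - 0.14) * 98 * 10
AWC = 0.2200 * 98 * 10

215.6000 mm


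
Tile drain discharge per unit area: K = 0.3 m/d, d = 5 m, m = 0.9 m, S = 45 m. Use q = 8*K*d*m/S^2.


q = 8*K*d*m/S^2
q = 8*0.3*5*0.9/45^2
q = 10.8000 / 2025

0.0053 m/d


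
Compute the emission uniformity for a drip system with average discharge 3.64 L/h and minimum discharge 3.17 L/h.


EU = (q_min/q_avg)*100 = (3.17/3.64)*100 = 87.0879%

87.0879 %


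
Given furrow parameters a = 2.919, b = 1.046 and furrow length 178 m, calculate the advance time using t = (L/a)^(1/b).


t = (L/a)^(1/b)
t = (178/2.919)^(1/1.046)
t = 60.979788^(1/1.046)

50.8954 min


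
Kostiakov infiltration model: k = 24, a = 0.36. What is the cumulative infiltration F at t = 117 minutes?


F = k * t^a = 24 * 117^0.36
F = 24 * 5.553246

133.2779 mm


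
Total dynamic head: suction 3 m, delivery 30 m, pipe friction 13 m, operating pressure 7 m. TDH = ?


TDH = Hs + Hd + hf + Hp = 3 + 30 + 13 + 7 = 53

53 m


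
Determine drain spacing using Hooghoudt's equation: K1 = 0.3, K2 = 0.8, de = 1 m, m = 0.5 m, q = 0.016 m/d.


S^2 = 8*K2*de*m/q + 4*K1*m^2/q
S^2 = 8*0.8*1*0.5/0.016 + 4*0.3*0.5^2/0.016
S = sqrt(218.7500)

14.7902 m


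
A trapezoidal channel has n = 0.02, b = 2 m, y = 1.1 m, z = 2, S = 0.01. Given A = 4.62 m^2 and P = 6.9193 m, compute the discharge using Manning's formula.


R = A/P = 4.62/6.9193 = 0.667698
Q = (1/0.02) * 4.62 * 0.667698^(2/3) * 0.01^0.5

17.6468 m^3/s


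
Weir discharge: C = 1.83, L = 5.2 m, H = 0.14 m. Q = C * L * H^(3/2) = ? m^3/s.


Q = C * L * H^(3/2) = 1.83 * 5.2 * 0.14^1.5 = 1.83 * 5.2 * 0.052383

0.4985 m^3/s


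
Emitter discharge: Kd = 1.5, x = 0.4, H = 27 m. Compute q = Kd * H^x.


q = Kd * H^x = 1.5 * 27^0.4 = 1.5 * 3.737193

5.6058 L/h


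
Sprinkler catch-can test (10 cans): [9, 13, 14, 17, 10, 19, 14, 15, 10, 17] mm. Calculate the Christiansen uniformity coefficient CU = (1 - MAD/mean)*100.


mean = 13.800000 mm
MAD = 2.640000 mm
CU = (1 - 2.640000/13.800000)*100

80.8696 %


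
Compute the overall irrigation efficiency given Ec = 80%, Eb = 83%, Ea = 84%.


Ec = 0.8, Eb = 0.83, Ea = 0.84
E = 0.8 * 0.83 * 0.84 * 100 = 55.7760%

55.7760 %


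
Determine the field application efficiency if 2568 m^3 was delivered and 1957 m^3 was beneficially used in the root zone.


Ea = V_root / V_field * 100 = 1957 / 2568 * 100 = 76.2072%

76.2072 %


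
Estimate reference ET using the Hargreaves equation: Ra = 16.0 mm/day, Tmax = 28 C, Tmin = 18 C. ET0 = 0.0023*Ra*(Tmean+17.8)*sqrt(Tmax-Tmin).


Tmean = (Tmax + Tmin)/2 = (28 + 18)/2 = 23.0
ET0 = 0.0023 * 16.0 * (23.0 + 17.8) * sqrt(28 - 18)
ET0 = 0.0023 * 16.0 * 40.8 * 3.162278

4.7480 mm/day


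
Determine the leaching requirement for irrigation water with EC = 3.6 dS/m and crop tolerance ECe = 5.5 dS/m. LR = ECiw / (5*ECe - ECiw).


LR = ECiw / (5*ECe - ECiw)
LR = 3.6 / (5*5.5 - 3.6)
LR = 3.6 / 23.9000

0.1506


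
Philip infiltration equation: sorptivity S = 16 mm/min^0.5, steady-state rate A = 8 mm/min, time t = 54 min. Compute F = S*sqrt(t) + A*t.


F = S*sqrt(t) + A*t
F = 16*sqrt(54) + 8*54
F = 16*7.348469 + 432

549.5755 mm


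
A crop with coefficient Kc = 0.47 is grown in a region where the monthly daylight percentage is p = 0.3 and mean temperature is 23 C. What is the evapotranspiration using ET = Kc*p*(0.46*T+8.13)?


ET = Kc * p * (0.46*T + 8.13)
ET = 0.47 * 0.3 * (0.46*23 + 8.13)
ET = 0.47 * 0.3 * 18.7100

2.6381 mm/day


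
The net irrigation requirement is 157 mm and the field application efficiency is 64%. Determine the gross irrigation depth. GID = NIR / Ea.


Ea = 64% = 0.64
GID = NIR / Ea = 157 / 0.64 = 245.3125 mm

245.3125 mm


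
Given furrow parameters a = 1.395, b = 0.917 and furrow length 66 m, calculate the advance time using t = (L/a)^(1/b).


t = (L/a)^(1/b)
t = (66/1.395)^(1/0.917)
t = 47.311828^(1/0.917)

67.0773 min


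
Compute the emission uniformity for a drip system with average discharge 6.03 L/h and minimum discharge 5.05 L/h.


EU = (q_min/q_avg)*100 = (5.05/6.03)*100 = 83.7479%

83.7479 %


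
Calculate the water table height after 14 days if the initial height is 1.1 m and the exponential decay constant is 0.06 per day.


m = m0 * exp(-k*t)
m = 1.1 * exp(-0.06 * 14)
m = 1.1 * exp(-0.8400)

0.4749 m


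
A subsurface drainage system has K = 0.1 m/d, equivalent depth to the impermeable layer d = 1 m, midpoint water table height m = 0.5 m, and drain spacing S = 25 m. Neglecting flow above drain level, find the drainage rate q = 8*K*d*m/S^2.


q = 8*K*d*m/S^2
q = 8*0.1*1*0.5/25^2
q = 0.4000 / 625

6.4000e-04 m/d


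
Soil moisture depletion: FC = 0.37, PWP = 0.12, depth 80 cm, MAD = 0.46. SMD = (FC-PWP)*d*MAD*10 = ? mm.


SMD = (FC - PWP) * d * MAD * 10
SMD = (0.37 - 0.12) * 80 * 0.46 * 10
SMD = 0.2500 * 80 * 0.46 * 10

92.0000 mm


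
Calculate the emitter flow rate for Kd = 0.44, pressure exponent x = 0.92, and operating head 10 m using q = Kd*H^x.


q = Kd * H^x = 0.44 * 10^0.92 = 0.44 * 8.317638

3.6598 L/h


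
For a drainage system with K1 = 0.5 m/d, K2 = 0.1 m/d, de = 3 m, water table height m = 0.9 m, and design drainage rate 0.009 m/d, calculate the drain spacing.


S^2 = 8*K2*de*m/q + 4*K1*m^2/q
S^2 = 8*0.1*3*0.9/0.009 + 4*0.5*0.9^2/0.009
S = sqrt(420.0000)

20.4939 m


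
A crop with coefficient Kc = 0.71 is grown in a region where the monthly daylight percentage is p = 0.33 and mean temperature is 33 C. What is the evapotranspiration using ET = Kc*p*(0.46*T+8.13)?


ET = Kc * p * (0.46*T + 8.13)
ET = 0.71 * 0.33 * (0.46*33 + 8.13)
ET = 0.71 * 0.33 * 23.3100

5.4615 mm/day


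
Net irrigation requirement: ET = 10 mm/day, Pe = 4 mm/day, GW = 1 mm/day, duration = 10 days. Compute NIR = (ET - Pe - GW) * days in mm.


Daily deficit = ET - Pe - GW = 10 - 4 - 1 = 5 mm/day
NIR = 5 * 10 = 50 mm

50.0000 mm


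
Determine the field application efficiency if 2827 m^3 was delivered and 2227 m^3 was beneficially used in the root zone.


Ea = V_root / V_field * 100 = 2227 / 2827 * 100 = 78.7761%

78.7761 %


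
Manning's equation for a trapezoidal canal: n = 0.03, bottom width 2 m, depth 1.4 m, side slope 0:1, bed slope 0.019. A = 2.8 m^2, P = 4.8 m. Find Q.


R = A/P = 2.8/4.8 = 0.583333
Q = (1/0.03) * 2.8 * 0.583333^(2/3) * 0.019^0.5

8.9817 m^3/s


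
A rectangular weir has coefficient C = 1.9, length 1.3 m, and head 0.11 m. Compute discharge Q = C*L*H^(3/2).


Q = C * L * H^(3/2) = 1.9 * 1.3 * 0.11^1.5 = 1.9 * 1.3 * 0.036483

0.0901 m^3/s


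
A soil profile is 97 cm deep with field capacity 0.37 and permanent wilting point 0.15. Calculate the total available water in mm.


AWC = (FC - PWP) * d * 10
AWC = (0.37 - 0.15) * 97 * 10
AWC = 0.2200 * 97 * 10

213.4000 mm


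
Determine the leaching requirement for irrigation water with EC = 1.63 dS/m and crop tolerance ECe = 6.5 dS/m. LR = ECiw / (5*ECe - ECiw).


LR = ECiw / (5*ECe - ECiw)
LR = 1.63 / (5*6.5 - 1.63)
LR = 1.63 / 30.8700

0.0528


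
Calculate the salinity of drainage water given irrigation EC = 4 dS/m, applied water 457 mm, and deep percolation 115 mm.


EC_dw = EC_iw * D_iw / D_dw
EC_dw = 4 * 457 / 115
EC_dw = 1828 / 115

15.8957 dS/m


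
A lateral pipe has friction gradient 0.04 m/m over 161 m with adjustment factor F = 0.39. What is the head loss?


hf = J * L * F = 0.04 * 161 * 0.39 = 2.5116 m

2.5116 m


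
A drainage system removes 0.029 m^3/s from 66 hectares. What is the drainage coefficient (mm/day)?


DC = Q * 86400 / (A * 10000) * 1000
DC = 0.029 * 86400 / (66 * 10000) * 1000
DC = 2505600.0000 / 660000

3.7964 mm/day


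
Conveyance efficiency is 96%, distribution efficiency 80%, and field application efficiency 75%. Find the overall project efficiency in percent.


Ec = 0.96, Eb = 0.8, Ea = 0.75
E = 0.96 * 0.8 * 0.75 * 100 = 57.6000%

57.6000 %


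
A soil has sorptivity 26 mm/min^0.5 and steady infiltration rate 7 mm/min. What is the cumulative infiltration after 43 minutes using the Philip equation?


F = S*sqrt(t) + A*t
F = 26*sqrt(43) + 7*43
F = 26*6.557439 + 301

471.4934 mm


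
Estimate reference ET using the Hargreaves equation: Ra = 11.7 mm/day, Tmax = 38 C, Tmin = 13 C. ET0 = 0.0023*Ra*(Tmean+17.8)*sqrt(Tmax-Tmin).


Tmean = (Tmax + Tmin)/2 = (38 + 13)/2 = 25.5
ET0 = 0.0023 * 11.7 * (25.5 + 17.8) * sqrt(38 - 13)
ET0 = 0.0023 * 11.7 * 43.3 * 5.000000

5.8260 mm/day


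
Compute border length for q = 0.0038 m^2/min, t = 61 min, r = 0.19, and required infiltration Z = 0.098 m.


L = q*t/((1+r)*Z)
L = 0.0038*61/((1+0.19)*0.098)
L = 0.2318/0.11662

1.9877 m


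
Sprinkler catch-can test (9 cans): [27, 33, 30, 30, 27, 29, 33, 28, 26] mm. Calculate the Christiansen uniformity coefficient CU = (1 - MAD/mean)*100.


mean = 29.222222 mm
MAD = 2.024691 mm
CU = (1 - 2.024691/29.222222)*100

93.0714 %


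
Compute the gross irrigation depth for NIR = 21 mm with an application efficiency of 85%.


Ea = 85% = 0.85
GID = NIR / Ea = 21 / 0.85 = 24.7059 mm

24.7059 mm


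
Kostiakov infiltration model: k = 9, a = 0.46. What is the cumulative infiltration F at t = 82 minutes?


F = k * t^a = 9 * 82^0.46
F = 9 * 7.591968

68.3277 mm


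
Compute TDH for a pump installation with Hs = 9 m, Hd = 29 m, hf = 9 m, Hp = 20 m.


TDH = Hs + Hd + hf + Hp = 9 + 29 + 9 + 20 = 67

67 m


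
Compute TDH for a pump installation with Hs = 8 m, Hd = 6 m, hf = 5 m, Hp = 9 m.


TDH = Hs + Hd + hf + Hp = 8 + 6 + 5 + 9 = 28

28 m


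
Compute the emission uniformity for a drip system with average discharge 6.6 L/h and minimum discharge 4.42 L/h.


EU = (q_min/q_avg)*100 = (4.42/6.6)*100 = 66.9697%

66.9697 %


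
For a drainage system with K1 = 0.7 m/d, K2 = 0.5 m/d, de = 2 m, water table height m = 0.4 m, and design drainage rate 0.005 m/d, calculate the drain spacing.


S^2 = 8*K2*de*m/q + 4*K1*m^2/q
S^2 = 8*0.5*2*0.4/0.005 + 4*0.7*0.4^2/0.005
S = sqrt(729.6000)

27.0111 m


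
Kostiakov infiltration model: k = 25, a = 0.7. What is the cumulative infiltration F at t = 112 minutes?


F = k * t^a = 25 * 112^0.7
F = 25 * 27.192718

679.8179 mm


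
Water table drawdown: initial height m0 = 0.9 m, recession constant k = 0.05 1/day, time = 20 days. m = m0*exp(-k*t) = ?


m = m0 * exp(-k*t)
m = 0.9 * exp(-0.05 * 20)
m = 0.9 * exp(-1.0000)

0.3311 m


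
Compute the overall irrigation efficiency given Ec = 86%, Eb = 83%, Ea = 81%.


Ec = 0.86, Eb = 0.83, Ea = 0.81
E = 0.86 * 0.83 * 0.81 * 100 = 57.8178%

57.8178 %


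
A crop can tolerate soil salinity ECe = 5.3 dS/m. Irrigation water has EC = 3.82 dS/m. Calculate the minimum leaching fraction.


LR = ECiw / (5*ECe - ECiw)
LR = 3.82 / (5*5.3 - 3.82)
LR = 3.82 / 22.6800

0.1684


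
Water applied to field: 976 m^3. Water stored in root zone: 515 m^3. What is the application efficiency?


Ea = V_root / V_field * 100 = 515 / 976 * 100 = 52.7664%

52.7664 %


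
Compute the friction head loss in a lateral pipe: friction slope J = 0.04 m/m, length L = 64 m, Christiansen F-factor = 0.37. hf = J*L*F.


hf = J * L * F = 0.04 * 64 * 0.37 = 0.9472 m

0.9472 m


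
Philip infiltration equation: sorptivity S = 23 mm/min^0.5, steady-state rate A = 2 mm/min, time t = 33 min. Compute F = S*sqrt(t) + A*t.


F = S*sqrt(t) + A*t
F = 23*sqrt(33) + 2*33
F = 23*5.744563 + 66

198.1249 mm


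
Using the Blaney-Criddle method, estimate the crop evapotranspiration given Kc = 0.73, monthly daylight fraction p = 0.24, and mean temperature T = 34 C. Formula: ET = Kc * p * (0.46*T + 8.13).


ET = Kc * p * (0.46*T + 8.13)
ET = 0.73 * 0.24 * (0.46*34 + 8.13)
ET = 0.73 * 0.24 * 23.7700

4.1645 mm/day


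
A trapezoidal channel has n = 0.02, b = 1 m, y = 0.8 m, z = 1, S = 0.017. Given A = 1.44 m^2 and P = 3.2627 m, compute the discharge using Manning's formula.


R = A/P = 1.44/3.2627 = 0.441352
Q = (1/0.02) * 1.44 * 0.441352^(2/3) * 0.017^0.5

5.4419 m^3/s


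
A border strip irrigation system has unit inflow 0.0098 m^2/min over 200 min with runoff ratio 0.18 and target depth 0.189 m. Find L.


L = q*t/((1+r)*Z)
L = 0.0098*200/((1+0.18)*0.189)
L = 1.96/0.22302

8.7884 m


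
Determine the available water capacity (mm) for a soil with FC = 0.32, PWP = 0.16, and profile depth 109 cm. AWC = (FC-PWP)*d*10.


AWC = (FC - PWP) * d * 10
AWC = (0.32 - 0.16) * 109 * 10
AWC = 0.1600 * 109 * 10

174.4000 mm


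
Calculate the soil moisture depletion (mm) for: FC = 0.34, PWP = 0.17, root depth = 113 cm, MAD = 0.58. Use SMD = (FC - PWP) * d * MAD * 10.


SMD = (FC - PWP) * d * MAD * 10
SMD = (0.34 - 0.17) * 113 * 0.58 * 10
SMD = 0.1700 * 113 * 0.58 * 10

111.4180 mm


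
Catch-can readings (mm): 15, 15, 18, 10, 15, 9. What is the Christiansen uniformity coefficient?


mean = 13.666667 mm
MAD = 2.777778 mm
CU = (1 - 2.777778/13.666667)*100

79.6748 %


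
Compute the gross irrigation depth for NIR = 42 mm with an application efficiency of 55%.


Ea = 55% = 0.55
GID = NIR / Ea = 42 / 0.55 = 76.3636 mm

76.3636 mm


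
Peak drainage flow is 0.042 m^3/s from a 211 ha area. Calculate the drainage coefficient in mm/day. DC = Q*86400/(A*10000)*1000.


DC = Q * 86400 / (A * 10000) * 1000
DC = 0.042 * 86400 / (211 * 10000) * 1000
DC = 3628800.0000 / 2110000

1.7198 mm/day


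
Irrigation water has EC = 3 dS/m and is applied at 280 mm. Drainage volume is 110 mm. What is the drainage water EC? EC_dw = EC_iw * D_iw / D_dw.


EC_dw = EC_iw * D_iw / D_dw
EC_dw = 3 * 280 / 110
EC_dw = 840 / 110

7.6364 dS/m


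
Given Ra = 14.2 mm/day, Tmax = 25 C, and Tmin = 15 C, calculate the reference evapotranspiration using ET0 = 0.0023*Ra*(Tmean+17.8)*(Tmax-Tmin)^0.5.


Tmean = (Tmax + Tmin)/2 = (25 + 15)/2 = 20.0
ET0 = 0.0023 * 14.2 * (20.0 + 17.8) * sqrt(25 - 15)
ET0 = 0.0023 * 14.2 * 37.8 * 3.162278

3.9040 mm/day


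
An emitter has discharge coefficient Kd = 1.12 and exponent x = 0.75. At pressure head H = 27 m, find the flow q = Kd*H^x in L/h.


q = Kd * H^x = 1.12 * 27^0.75 = 1.12 * 11.844666

13.2660 L/h


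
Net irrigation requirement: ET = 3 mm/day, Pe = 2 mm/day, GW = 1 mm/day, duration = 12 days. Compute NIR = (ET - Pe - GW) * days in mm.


Daily deficit = ET - Pe - GW = 3 - 2 - 1 = 0 mm/day
NIR = 0 * 12 = 0 mm

0 mm


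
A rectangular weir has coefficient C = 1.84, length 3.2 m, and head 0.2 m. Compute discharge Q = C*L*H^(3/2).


Q = C * L * H^(3/2) = 1.84 * 3.2 * 0.2^1.5 = 1.84 * 3.2 * 0.089443

0.5266 m^3/s


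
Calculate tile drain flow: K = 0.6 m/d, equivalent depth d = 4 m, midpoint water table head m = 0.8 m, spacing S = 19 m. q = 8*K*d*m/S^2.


q = 8*K*d*m/S^2
q = 8*0.6*4*0.8/19^2
q = 15.3600 / 361

0.0425 m/d


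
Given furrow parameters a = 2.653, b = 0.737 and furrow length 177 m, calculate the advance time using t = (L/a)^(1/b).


t = (L/a)^(1/b)
t = (177/2.653)^(1/0.737)
t = 66.716924^(1/0.737)

298.6885 min


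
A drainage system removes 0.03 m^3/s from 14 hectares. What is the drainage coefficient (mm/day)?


DC = Q * 86400 / (A * 10000) * 1000
DC = 0.03 * 86400 / (14 * 10000) * 1000
DC = 2592000.0000 / 140000

18.5143 mm/day


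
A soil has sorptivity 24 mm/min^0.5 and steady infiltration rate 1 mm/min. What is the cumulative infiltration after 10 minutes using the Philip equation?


F = S*sqrt(t) + A*t
F = 24*sqrt(10) + 1*10
F = 24*3.162278 + 10

85.8947 mm


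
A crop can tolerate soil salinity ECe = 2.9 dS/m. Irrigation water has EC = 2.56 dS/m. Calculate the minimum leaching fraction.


LR = ECiw / (5*ECe - ECiw)
LR = 2.56 / (5*2.9 - 2.56)
LR = 2.56 / 11.9400

0.2144


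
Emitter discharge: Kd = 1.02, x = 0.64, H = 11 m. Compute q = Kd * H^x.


q = Kd * H^x = 1.02 * 11^0.64 = 1.02 * 4.639715

4.7325 L/h


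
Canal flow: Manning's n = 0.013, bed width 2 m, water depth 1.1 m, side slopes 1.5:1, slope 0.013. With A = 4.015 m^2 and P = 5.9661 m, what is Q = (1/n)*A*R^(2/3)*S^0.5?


R = A/P = 4.015/5.9661 = 0.672969
Q = (1/0.013) * 4.015 * 0.672969^(2/3) * 0.013^0.5

27.0423 m^3/s


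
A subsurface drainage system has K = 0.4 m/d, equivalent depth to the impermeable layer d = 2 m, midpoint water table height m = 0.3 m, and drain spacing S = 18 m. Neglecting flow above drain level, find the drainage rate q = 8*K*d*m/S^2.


q = 8*K*d*m/S^2
q = 8*0.4*2*0.3/18^2
q = 1.9200 / 324

0.0059 m/d


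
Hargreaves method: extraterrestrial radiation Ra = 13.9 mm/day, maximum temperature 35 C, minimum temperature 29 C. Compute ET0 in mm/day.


Tmean = (Tmax + Tmin)/2 = (35 + 29)/2 = 32.0
ET0 = 0.0023 * 13.9 * (32.0 + 17.8) * sqrt(35 - 29)
ET0 = 0.0023 * 13.9 * 49.8 * 2.449490

3.8998 mm/day


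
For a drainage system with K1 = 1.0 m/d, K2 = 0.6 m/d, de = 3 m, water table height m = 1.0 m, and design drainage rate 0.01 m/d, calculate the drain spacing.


S^2 = 8*K2*de*m/q + 4*K1*m^2/q
S^2 = 8*0.6*3*1.0/0.01 + 4*1.0*1.0^2/0.01
S = sqrt(1840.0000)

42.8952 m


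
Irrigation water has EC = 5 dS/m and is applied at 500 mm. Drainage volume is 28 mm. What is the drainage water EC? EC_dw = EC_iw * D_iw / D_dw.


EC_dw = EC_iw * D_iw / D_dw
EC_dw = 5 * 500 / 28
EC_dw = 2500 / 28

89.2857 dS/m


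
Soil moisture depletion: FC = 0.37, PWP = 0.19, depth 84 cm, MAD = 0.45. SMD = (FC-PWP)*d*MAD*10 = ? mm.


SMD = (FC - PWP) * d * MAD * 10
SMD = (0.37 - 0.19) * 84 * 0.45 * 10
SMD = 0.1800 * 84 * 0.45 * 10

68.0400 mm


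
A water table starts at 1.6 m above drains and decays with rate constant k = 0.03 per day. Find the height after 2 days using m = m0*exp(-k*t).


m = m0 * exp(-k*t)
m = 1.6 * exp(-0.03 * 2)
m = 1.6 * exp(-0.0600)

1.5068 m


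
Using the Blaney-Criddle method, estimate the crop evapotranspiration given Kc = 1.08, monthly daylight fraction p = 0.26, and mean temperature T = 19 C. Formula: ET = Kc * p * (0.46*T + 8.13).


ET = Kc * p * (0.46*T + 8.13)
ET = 1.08 * 0.26 * (0.46*19 + 8.13)
ET = 1.08 * 0.26 * 16.8700

4.7371 mm/day


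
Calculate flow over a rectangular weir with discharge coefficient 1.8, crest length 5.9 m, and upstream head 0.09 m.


Q = C * L * H^(3/2) = 1.8 * 5.9 * 0.09^1.5 = 1.8 * 5.9 * 0.027000

0.2867 m^3/s


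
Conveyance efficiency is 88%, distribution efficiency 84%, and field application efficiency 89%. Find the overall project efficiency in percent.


Ec = 0.88, Eb = 0.84, Ea = 0.89
E = 0.88 * 0.84 * 0.89 * 100 = 65.7888%

65.7888 %


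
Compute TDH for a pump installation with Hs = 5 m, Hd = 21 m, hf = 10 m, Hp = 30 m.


TDH = Hs + Hd + hf + Hp = 5 + 21 + 10 + 30 = 66

66 m


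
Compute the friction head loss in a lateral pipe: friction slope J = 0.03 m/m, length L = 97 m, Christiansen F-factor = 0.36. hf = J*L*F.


hf = J * L * F = 0.03 * 97 * 0.36 = 1.0476 m

1.0476 m


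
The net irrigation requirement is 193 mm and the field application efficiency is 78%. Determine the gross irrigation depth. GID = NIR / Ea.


Ea = 78% = 0.78
GID = NIR / Ea = 193 / 0.78 = 247.4359 mm

247.4359 mm


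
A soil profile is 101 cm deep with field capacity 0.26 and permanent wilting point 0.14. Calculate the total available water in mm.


AWC = (FC - PWP) * d * 10
AWC = (0.26 - 0.14) * 101 * 10
AWC = 0.1200 * 101 * 10

121.2000 mm


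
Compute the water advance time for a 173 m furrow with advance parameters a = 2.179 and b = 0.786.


t = (L/a)^(1/b)
t = (173/2.179)^(1/0.786)
t = 79.394218^(1/0.786)

261.2367 min


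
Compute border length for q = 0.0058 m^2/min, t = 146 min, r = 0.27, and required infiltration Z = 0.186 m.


L = q*t/((1+r)*Z)
L = 0.0058*146/((1+0.27)*0.186)
L = 0.8468/0.23622

3.5848 m


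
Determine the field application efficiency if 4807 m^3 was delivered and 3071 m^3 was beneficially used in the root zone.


Ea = V_root / V_field * 100 = 3071 / 4807 * 100 = 63.8860%

63.8860 %


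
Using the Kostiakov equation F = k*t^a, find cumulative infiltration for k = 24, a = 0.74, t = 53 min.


F = k * t^a = 24 * 53^0.74
F = 24 * 18.878355

453.0805 mm


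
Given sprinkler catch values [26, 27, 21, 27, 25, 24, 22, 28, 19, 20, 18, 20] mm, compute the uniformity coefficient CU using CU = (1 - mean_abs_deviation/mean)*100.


mean = 23.083333 mm
MAD = 3.083333 mm
CU = (1 - 3.083333/23.083333)*100

86.6426 %


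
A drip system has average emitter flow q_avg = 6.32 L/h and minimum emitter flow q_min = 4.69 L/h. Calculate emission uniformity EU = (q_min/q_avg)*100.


EU = (q_min/q_avg)*100 = (4.69/6.32)*100 = 74.2089%

74.2089 %


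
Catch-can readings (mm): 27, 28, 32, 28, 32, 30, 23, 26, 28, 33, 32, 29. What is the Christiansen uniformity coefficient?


mean = 29.000000 mm
MAD = 2.333333 mm
CU = (1 - 2.333333/29.000000)*100

91.9540 %


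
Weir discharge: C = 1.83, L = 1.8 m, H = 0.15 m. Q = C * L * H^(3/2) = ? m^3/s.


Q = C * L * H^(3/2) = 1.83 * 1.8 * 0.15^1.5 = 1.83 * 1.8 * 0.058095

0.1914 m^3/s


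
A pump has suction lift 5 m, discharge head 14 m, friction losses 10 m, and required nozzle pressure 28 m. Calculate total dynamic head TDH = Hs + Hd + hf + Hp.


TDH = Hs + Hd + hf + Hp = 5 + 14 + 10 + 28 = 57

57 m


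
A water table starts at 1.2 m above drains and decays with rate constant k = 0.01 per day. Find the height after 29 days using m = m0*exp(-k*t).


m = m0 * exp(-k*t)
m = 1.2 * exp(-0.01 * 29)
m = 1.2 * exp(-0.2900)

0.8979 m


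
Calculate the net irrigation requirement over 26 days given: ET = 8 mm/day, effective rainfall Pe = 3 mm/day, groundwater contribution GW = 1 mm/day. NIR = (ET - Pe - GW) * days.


Daily deficit = ET - Pe - GW = 8 - 3 - 1 = 4 mm/day
NIR = 4 * 26 = 104 mm

104.0000 mm


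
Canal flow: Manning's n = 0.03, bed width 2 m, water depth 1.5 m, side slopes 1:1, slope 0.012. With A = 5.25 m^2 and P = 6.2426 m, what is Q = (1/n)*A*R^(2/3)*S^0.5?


R = A/P = 5.25/6.2426 = 0.840996
Q = (1/0.03) * 5.25 * 0.840996^(2/3) * 0.012^0.5

17.0801 m^3/s


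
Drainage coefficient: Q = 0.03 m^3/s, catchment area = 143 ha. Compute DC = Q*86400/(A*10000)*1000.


DC = Q * 86400 / (A * 10000) * 1000
DC = 0.03 * 86400 / (143 * 10000) * 1000
DC = 2592000.0000 / 1430000

1.8126 mm/day


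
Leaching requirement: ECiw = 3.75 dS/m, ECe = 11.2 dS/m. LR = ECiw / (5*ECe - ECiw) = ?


LR = ECiw / (5*ECe - ECiw)
LR = 3.75 / (5*11.2 - 3.75)
LR = 3.75 / 52.2500

0.0718


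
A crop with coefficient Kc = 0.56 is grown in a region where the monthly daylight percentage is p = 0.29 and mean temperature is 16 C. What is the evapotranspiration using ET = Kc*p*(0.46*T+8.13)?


ET = Kc * p * (0.46*T + 8.13)
ET = 0.56 * 0.29 * (0.46*16 + 8.13)
ET = 0.56 * 0.29 * 15.4900

2.5156 mm/day


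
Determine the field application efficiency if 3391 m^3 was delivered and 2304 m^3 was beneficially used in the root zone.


Ea = V_root / V_field * 100 = 2304 / 3391 * 100 = 67.9446%

67.9446 %


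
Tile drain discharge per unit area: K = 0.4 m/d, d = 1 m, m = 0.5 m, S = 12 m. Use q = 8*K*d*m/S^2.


q = 8*K*d*m/S^2
q = 8*0.4*1*0.5/12^2
q = 1.6000 / 144

0.0111 m/d


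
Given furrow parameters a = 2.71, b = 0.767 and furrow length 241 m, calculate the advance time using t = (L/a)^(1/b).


t = (L/a)^(1/b)
t = (241/2.71)^(1/0.767)
t = 88.929889^(1/0.767)

347.6413 min


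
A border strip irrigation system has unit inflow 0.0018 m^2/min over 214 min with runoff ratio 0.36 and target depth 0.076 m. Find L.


L = q*t/((1+r)*Z)
L = 0.0018*214/((1+0.36)*0.076)
L = 0.3852/0.10336

3.7268 m


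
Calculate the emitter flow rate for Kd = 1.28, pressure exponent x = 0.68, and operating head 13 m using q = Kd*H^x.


q = Kd * H^x = 1.28 * 13^0.68 = 1.28 * 5.721126

7.3230 L/h


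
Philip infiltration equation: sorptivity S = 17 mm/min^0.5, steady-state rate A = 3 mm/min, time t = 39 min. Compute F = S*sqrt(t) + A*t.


F = S*sqrt(t) + A*t
F = 17*sqrt(39) + 3*39
F = 17*6.244998 + 117

223.1650 mm


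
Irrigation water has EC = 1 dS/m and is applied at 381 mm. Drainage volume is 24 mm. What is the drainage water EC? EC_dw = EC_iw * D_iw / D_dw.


EC_dw = EC_iw * D_iw / D_dw
EC_dw = 1 * 381 / 24
EC_dw = 381 / 24

15.8750 dS/m


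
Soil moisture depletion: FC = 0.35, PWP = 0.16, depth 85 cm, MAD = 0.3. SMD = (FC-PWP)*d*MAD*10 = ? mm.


SMD = (FC - PWP) * d * MAD * 10
SMD = (0.35 - 0.16) * 85 * 0.3 * 10
SMD = 0.1900 * 85 * 0.3 * 10

48.4500 mm


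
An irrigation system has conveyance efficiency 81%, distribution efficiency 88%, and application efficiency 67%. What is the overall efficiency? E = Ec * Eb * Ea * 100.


Ec = 0.81, Eb = 0.88, Ea = 0.67
E = 0.81 * 0.88 * 0.67 * 100 = 47.7576%

47.7576 %


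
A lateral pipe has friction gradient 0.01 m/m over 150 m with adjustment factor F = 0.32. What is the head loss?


hf = J * L * F = 0.01 * 150 * 0.32 = 0.4800 m

0.4800 m


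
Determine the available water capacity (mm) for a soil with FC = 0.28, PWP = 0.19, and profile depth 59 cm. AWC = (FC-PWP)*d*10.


AWC = (FC - PWP) * d * 10
AWC = (0.28 - 0.19) * 59 * 10
AWC = 0.0900 * 59 * 10

53.1000 mm


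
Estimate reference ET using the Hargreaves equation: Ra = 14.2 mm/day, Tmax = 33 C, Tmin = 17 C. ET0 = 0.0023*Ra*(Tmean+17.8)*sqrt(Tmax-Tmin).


Tmean = (Tmax + Tmin)/2 = (33 + 17)/2 = 25.0
ET0 = 0.0023 * 14.2 * (25.0 + 17.8) * sqrt(33 - 17)
ET0 = 0.0023 * 14.2 * 42.8 * 4.000000

5.5914 mm/day


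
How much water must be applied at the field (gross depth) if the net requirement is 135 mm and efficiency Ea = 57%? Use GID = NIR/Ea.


Ea = 57% = 0.57
GID = NIR / Ea = 135 / 0.57 = 236.8421 mm

236.8421 mm


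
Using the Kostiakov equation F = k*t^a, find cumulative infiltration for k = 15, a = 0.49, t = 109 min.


F = k * t^a = 15 * 109^0.49
F = 15 * 9.961827

149.4274 mm


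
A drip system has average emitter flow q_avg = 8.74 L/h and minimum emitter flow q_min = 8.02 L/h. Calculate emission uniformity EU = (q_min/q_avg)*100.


EU = (q_min/q_avg)*100 = (8.02/8.74)*100 = 91.7620%

91.7620 %


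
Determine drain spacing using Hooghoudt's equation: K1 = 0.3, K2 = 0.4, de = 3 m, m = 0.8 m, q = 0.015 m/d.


S^2 = 8*K2*de*m/q + 4*K1*m^2/q
S^2 = 8*0.4*3*0.8/0.015 + 4*0.3*0.8^2/0.015
S = sqrt(563.2000)

23.7318 m


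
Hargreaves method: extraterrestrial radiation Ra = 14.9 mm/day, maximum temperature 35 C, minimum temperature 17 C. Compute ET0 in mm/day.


Tmean = (Tmax + Tmin)/2 = (35 + 17)/2 = 26.0
ET0 = 0.0023 * 14.9 * (26.0 + 17.8) * sqrt(35 - 17)
ET0 = 0.0023 * 14.9 * 43.8 * 4.242641

6.3683 mm/day


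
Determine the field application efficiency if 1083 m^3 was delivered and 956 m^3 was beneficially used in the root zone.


Ea = V_root / V_field * 100 = 956 / 1083 * 100 = 88.2733%

88.2733 %


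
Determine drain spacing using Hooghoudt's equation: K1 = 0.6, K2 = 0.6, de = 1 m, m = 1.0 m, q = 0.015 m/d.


S^2 = 8*K2*de*m/q + 4*K1*m^2/q
S^2 = 8*0.6*1*1.0/0.015 + 4*0.6*1.0^2/0.015
S = sqrt(480.0000)

21.9089 m


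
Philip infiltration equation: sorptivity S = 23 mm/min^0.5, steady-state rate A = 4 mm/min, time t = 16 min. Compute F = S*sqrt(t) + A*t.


F = S*sqrt(t) + A*t
F = 23*sqrt(16) + 4*16
F = 23*4.000000 + 64

156.0000 mm


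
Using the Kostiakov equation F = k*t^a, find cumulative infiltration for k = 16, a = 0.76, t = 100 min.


F = k * t^a = 16 * 100^0.76
F = 16 * 33.113112

529.8098 mm


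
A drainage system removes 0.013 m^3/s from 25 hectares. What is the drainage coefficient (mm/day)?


DC = Q * 86400 / (A * 10000) * 1000
DC = 0.013 * 86400 / (25 * 10000) * 1000
DC = 1123200.0000 / 250000

4.4928 mm/day


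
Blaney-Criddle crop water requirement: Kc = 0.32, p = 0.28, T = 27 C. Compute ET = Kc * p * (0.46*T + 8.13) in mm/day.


ET = Kc * p * (0.46*T + 8.13)
ET = 0.32 * 0.28 * (0.46*27 + 8.13)
ET = 0.32 * 0.28 * 20.5500

1.8413 mm/day


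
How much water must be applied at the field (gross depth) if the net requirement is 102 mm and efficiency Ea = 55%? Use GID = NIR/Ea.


Ea = 55% = 0.55
GID = NIR / Ea = 102 / 0.55 = 185.4545 mm

185.4545 mm


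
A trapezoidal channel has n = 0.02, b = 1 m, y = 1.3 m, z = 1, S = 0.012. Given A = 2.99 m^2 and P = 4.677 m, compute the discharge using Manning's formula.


R = A/P = 2.99/4.677 = 0.639299
Q = (1/0.02) * 2.99 * 0.639299^(2/3) * 0.012^0.5

12.1535 m^3/s


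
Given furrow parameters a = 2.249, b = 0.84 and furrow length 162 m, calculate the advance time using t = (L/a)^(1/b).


t = (L/a)^(1/b)
t = (162/2.249)^(1/0.84)
t = 72.032014^(1/0.84)

162.6822 min


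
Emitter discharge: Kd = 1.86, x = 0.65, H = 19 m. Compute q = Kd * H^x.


q = Kd * H^x = 1.86 * 19^0.65 = 1.86 * 6.779378

12.6096 L/h


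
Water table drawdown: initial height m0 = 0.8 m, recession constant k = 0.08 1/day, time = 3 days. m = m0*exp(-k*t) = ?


m = m0 * exp(-k*t)
m = 0.8 * exp(-0.08 * 3)
m = 0.8 * exp(-0.2400)

0.6293 m


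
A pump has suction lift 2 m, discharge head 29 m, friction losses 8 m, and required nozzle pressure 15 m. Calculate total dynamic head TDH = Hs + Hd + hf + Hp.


TDH = Hs + Hd + hf + Hp = 2 + 29 + 8 + 15 = 54

54 m


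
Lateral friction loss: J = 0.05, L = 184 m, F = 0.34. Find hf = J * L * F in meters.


hf = J * L * F = 0.05 * 184 * 0.34 = 3.1280 m

3.1280 m


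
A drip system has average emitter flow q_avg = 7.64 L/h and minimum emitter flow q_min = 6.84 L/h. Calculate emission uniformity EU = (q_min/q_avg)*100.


EU = (q_min/q_avg)*100 = (6.84/7.64)*100 = 89.5288%

89.5288 %


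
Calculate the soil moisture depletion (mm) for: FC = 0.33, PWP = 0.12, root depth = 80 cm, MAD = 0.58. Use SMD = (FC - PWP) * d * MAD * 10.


SMD = (FC - PWP) * d * MAD * 10
SMD = (0.33 - 0.12) * 80 * 0.58 * 10
SMD = 0.2100 * 80 * 0.58 * 10

97.4400 mm


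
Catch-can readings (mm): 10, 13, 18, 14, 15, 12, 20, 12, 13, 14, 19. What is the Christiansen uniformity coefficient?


mean = 14.545455 mm
MAD = 2.512397 mm
CU = (1 - 2.512397/14.545455)*100

82.7273 %


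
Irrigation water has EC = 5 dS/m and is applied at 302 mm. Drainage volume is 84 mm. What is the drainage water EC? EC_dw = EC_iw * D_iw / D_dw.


EC_dw = EC_iw * D_iw / D_dw
EC_dw = 5 * 302 / 84
EC_dw = 1510 / 84

17.9762 dS/m


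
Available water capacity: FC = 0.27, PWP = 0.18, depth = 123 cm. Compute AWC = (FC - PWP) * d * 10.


AWC = (FC - PWP) * d * 10
AWC = (0.27 - 0.18) * 123 * 10
AWC = 0.0900 * 123 * 10

110.7000 mm


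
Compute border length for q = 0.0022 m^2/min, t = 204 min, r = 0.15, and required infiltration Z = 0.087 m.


L = q*t/((1+r)*Z)
L = 0.0022*204/((1+0.15)*0.087)
L = 0.4488/0.10005

4.4858 m


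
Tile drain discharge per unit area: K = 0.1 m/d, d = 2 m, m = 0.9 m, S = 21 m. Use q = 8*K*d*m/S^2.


q = 8*K*d*m/S^2
q = 8*0.1*2*0.9/21^2
q = 1.4400 / 441

0.0033 m/d


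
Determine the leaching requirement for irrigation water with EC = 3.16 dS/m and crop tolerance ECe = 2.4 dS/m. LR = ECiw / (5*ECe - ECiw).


LR = ECiw / (5*ECe - ECiw)
LR = 3.16 / (5*2.4 - 3.16)
LR = 3.16 / 8.8400

0.3575


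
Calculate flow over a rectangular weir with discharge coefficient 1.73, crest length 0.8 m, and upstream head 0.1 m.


Q = C * L * H^(3/2) = 1.73 * 0.8 * 0.1^1.5 = 1.73 * 0.8 * 0.031623

0.0438 m^3/s


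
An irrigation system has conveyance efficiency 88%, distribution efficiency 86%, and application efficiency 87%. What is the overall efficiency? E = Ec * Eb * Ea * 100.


Ec = 0.88, Eb = 0.86, Ea = 0.87
E = 0.88 * 0.86 * 0.87 * 100 = 65.8416%

65.8416 %


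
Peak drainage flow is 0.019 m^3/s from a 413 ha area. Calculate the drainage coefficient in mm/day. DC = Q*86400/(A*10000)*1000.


DC = Q * 86400 / (A * 10000) * 1000
DC = 0.019 * 86400 / (413 * 10000) * 1000
DC = 1641600.0000 / 4130000

0.3975 mm/day


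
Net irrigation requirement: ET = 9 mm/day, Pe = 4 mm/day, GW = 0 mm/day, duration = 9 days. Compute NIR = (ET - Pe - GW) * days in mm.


Daily deficit = ET - Pe - GW = 9 - 4 - 0 = 5 mm/day
NIR = 5 * 9 = 45 mm

45.0000 mm


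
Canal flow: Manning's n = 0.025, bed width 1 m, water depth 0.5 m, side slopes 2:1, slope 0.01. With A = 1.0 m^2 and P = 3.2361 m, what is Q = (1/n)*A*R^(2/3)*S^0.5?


R = A/P = 1.0/3.2361 = 0.309014
Q = (1/0.025) * 1.0 * 0.309014^(2/3) * 0.01^0.5

1.8283 m^3/s


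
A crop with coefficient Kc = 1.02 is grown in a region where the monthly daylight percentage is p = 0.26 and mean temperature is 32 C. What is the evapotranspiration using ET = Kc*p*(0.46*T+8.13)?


ET = Kc * p * (0.46*T + 8.13)
ET = 1.02 * 0.26 * (0.46*32 + 8.13)
ET = 1.02 * 0.26 * 22.8500

6.0598 mm/day
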